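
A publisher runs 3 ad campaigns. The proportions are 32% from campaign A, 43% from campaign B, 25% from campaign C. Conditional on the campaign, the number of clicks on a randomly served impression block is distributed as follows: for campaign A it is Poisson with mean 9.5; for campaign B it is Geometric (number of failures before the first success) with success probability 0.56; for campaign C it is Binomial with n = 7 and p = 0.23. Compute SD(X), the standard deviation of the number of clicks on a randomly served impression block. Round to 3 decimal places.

4.411

Per component, A: μ=9.5, E[X²]=99.75; B: μ=0.785714, E[X²]=2.02041; C: μ=1.61, E[X²]=3.8318.
E[X] = 0.32·9.5 + 0.43·0.785714 + 0.25·1.61 = 3.78036.
E[X²] = 0.32·99.75 + 0.43·2.02041 + 0.25·3.8318 = 33.7467.
Var(X) = E[X²] − (E[X])² = 33.7467 − 14.2911 = 19.4556.
SD(X) = √19.4556 = 4.41085.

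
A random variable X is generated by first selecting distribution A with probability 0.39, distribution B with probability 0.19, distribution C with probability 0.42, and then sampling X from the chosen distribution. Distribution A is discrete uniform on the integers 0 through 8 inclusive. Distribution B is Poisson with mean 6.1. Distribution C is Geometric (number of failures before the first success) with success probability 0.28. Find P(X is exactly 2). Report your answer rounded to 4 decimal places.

0.1122

Conditional on each component, P(X = 2): A: 0.111111; B: 0.0417286; C: 0.145152.
By total probability, P(X = 2) = 0.39·0.111111 + 0.19·0.0417286 + 0.42·0.145152 = 0.112226.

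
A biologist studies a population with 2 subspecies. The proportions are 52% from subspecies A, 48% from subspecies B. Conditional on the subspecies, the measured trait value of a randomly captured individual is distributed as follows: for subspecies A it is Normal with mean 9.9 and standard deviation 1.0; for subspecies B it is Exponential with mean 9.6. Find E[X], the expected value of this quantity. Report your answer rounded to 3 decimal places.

Component means — A: 9.9; B: 9.6.
E[X] = 0.52·9.9 + 0.48·9.6 = 9.756.

9.756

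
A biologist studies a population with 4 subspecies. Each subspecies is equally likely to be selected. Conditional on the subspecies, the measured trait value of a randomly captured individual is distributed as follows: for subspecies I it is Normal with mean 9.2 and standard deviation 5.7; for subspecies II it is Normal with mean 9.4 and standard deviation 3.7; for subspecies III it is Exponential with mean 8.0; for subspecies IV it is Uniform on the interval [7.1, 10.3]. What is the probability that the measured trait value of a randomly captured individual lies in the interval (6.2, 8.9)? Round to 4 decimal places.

Conditional on each subspecies, P(6.2 < X < 8.9): I: 0.179678; II: 0.252696; III: 0.131968; IV: 0.5625.
By total probability, P(6.2 < X < 8.9) = 0.25·0.179678 + 0.25·0.252696 + 0.25·0.131968 + 0.25·0.5625 = 0.281711.

0.2817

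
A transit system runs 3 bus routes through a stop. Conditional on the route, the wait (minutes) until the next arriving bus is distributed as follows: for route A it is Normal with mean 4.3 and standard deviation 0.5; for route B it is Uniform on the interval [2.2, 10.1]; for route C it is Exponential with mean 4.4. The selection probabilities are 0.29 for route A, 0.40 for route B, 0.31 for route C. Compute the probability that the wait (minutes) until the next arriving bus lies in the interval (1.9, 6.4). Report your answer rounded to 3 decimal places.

Conditional on each route, P(1.9 < X < 6.4): A: 0.999986; B: 0.531646; C: 0.415821.
By total probability, P(1.9 < X < 6.4) = 0.29·0.999986 + 0.4·0.531646 + 0.31·0.415821 = 0.631559.

0.632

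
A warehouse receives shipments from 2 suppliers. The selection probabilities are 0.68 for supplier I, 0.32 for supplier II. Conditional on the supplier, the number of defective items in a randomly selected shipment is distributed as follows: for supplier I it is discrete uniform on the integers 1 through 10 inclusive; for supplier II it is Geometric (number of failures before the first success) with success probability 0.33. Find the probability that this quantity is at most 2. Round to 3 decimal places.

Conditional on each supplier, P(X ≤ 2): I: 0.2; II: 0.699237.
By total probability, P(X ≤ 2) = 0.68·0.2 + 0.32·0.699237 = 0.359756.

0.360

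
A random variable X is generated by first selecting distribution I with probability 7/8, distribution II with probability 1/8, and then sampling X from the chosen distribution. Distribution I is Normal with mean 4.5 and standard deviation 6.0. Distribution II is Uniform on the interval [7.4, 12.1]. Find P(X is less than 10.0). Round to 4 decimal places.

0.7869

Conditional on each component, P(X < 10.0): I: 0.820341; II: 0.553191.
By total probability, P(X < 10.0) = 0.875·0.820341 + 0.125·0.553191 = 0.786948.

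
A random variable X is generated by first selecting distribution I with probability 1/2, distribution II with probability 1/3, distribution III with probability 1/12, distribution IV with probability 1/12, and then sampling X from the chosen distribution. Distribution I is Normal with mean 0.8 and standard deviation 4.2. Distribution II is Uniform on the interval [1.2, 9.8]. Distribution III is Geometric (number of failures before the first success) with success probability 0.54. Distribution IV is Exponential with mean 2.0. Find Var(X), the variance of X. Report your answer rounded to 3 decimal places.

Per component, I: μ=0.8, E[X²]=18.28; II: μ=5.5, E[X²]=36.4133; III: μ=0.851852, E[X²]=2.30316; IV: μ=2, E[X²]=8.
E[X] = 0.5·0.8 + 0.333333·5.5 + 0.0833333·0.851852 + 0.0833333·2 = 2.47099.
E[X²] = 0.5·18.28 + 0.333333·36.4133 + 0.0833333·2.30316 + 0.0833333·8 = 22.1364.
Var(X) = E[X²] − (E[X])² = 22.1364 − 6.10578 = 16.0306.

16.031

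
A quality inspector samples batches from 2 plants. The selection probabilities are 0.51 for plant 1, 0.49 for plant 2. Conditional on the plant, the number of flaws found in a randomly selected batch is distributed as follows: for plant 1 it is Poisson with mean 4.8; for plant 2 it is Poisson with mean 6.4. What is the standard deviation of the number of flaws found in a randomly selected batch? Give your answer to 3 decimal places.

Per component, 1: μ=4.8, E[X²]=27.84; 2: μ=6.4, E[X²]=47.36.
E[X] = 0.51·4.8 + 0.49·6.4 = 5.584.
E[X²] = 0.51·27.84 + 0.49·47.36 = 37.4048.
Var(X) = E[X²] − (E[X])² = 37.4048 − 31.1811 = 6.22374.
SD(X) = √6.22374 = 2.49474.

2.495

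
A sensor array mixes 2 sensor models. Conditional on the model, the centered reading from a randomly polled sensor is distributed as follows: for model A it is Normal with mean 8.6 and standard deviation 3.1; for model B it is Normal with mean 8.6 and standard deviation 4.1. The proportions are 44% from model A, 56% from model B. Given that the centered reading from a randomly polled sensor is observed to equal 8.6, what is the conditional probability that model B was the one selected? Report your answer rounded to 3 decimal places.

0.490

Likelihoods f(8.6 | ·): A: 0.128691; B: 0.097303.
Posterior ∝ prior × likelihood. Numerator for B: 0.56·0.097303 = 0.0544897.
Normalizing constant: 0.44·0.128691 + 0.56·0.097303 = 0.111114.
P(B | observation) = 0.0544897 / 0.111114 = 0.490395.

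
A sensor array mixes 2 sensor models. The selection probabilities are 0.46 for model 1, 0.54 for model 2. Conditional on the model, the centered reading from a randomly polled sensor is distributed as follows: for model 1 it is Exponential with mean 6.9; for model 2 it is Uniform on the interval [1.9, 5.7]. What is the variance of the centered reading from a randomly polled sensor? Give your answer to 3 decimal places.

24.938

Per component, 1: μ=6.9, E[X²]=95.22; 2: μ=3.8, E[X²]=15.6433.
E[X] = 0.46·6.9 + 0.54·3.8 = 5.226.
E[X²] = 0.46·95.22 + 0.54·15.6433 = 52.2486.
Var(X) = E[X²] − (E[X])² = 52.2486 − 27.3111 = 24.9375.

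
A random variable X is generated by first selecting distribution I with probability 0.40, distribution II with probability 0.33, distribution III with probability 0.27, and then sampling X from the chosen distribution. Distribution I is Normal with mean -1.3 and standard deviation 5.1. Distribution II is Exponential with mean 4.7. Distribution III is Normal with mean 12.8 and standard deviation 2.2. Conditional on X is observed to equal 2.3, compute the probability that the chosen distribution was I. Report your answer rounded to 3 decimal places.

0.362

Likelihoods f(2.3 | ·): I: 0.0609736; II: 0.130429; III: 2.05167e-06.
Posterior ∝ prior × likelihood. Numerator for I: 0.4·0.0609736 = 0.0243894.
Normalizing constant: 0.4·0.0609736 + 0.33·0.130429 + 0.27·2.05167e-06 = 0.0674317.
P(I | observation) = 0.0243894 / 0.0674317 = 0.361691.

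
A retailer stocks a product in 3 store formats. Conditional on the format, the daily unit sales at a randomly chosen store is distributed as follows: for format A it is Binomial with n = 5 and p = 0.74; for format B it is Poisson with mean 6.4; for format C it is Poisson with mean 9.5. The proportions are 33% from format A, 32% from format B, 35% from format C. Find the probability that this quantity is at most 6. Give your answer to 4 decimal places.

Conditional on each format, P(X ≤ 6): A: 1; B: 0.542329; C: 0.164949.
By total probability, P(X ≤ 6) = 0.33·1 + 0.32·0.542329 + 0.35·0.164949 = 0.561277.

0.5613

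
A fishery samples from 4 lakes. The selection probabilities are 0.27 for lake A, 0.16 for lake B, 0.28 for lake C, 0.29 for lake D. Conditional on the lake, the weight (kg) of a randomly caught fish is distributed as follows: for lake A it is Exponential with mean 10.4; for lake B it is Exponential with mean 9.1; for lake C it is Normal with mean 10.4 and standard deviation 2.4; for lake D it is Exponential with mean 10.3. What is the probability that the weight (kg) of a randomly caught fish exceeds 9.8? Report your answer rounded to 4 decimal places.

0.4394

Conditional on each lake, P(X > 9.8): A: 0.389727; B: 0.340642; C: 0.598706; D: 0.386178.
By total probability, P(X > 9.8) = 0.27·0.389727 + 0.16·0.340642 + 0.28·0.598706 + 0.29·0.386178 = 0.439359.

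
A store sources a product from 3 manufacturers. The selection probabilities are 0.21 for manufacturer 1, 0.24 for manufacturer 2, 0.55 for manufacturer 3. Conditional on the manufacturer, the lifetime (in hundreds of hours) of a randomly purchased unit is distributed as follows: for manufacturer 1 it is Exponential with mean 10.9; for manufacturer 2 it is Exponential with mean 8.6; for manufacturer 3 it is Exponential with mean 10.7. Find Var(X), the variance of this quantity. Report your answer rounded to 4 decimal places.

106.5234

Per component, 1: μ=10.9, E[X²]=237.62; 2: μ=8.6, E[X²]=147.92; 3: μ=10.7, E[X²]=228.98.
E[X] = 0.21·10.9 + 0.24·8.6 + 0.55·10.7 = 10.238.
E[X²] = 0.21·237.62 + 0.24·147.92 + 0.55·228.98 = 211.34.
Var(X) = E[X²] − (E[X])² = 211.34 − 104.817 = 106.523.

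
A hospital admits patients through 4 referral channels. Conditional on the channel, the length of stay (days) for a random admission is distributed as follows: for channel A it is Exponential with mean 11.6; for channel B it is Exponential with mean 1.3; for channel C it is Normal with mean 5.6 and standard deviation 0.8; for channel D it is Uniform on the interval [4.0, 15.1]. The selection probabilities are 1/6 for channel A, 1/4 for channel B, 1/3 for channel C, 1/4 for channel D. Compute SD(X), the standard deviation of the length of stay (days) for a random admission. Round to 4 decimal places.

Per component, A: μ=11.6, E[X²]=269.12; B: μ=1.3, E[X²]=3.38; C: μ=5.6, E[X²]=32; D: μ=9.55, E[X²]=101.47.
E[X] = 0.166667·11.6 + 0.25·1.3 + 0.333333·5.6 + 0.25·9.55 = 6.5125.
E[X²] = 0.166667·269.12 + 0.25·3.38 + 0.333333·32 + 0.25·101.47 = 81.7325.
Var(X) = E[X²] − (E[X])² = 81.7325 − 42.4127 = 39.3198.
SD(X) = √39.3198 = 6.27055.

6.2706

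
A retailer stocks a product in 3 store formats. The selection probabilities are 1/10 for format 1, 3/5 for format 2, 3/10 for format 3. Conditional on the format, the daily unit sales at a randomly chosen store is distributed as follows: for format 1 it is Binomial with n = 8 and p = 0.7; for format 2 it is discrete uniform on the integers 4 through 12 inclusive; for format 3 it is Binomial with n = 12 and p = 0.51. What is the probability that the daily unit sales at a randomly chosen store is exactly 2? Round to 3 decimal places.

0.005

Conditional on each format, P(X = 2): 1: 0.0100019; 2: 0; 3: 0.0136976.
By total probability, P(X = 2) = 0.1·0.0100019 + 0.6·0 + 0.3·0.0136976 = 0.00510947.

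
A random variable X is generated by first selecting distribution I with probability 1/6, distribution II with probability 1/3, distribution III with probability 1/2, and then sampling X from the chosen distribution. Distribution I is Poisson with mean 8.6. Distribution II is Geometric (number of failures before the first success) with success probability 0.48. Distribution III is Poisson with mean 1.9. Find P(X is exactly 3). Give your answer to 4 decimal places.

Conditional on each component, P(X = 3): I: 0.0195169; II: 0.0674918; III: 0.170982.
By total probability, P(X = 3) = 0.166667·0.0195169 + 0.333333·0.0674918 + 0.5·0.170982 = 0.111241.

0.1112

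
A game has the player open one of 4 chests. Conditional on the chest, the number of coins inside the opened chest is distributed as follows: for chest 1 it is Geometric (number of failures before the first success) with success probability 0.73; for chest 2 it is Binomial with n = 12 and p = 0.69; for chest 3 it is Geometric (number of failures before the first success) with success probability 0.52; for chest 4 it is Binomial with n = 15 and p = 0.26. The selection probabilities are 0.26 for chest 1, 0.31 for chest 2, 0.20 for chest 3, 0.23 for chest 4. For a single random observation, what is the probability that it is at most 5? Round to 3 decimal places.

Conditional on each chest, P(X ≤ 5): 1: 0.999613; 2: 0.0458401; 3: 0.987769; 4: 0.828745.
By total probability, P(X ≤ 5) = 0.26·0.999613 + 0.31·0.0458401 + 0.2·0.987769 + 0.23·0.828745 = 0.662275.

0.662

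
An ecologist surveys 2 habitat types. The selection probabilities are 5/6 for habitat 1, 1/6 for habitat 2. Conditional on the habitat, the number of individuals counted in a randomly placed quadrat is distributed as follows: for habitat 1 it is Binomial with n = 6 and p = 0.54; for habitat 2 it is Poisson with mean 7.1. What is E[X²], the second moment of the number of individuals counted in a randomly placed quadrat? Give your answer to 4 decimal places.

19.5750

For each component E[X²] = Var + (mean)², giving 1: 11.988; 2: 57.51.
Overall E[X²] = 0.833333·11.988 + 0.166667·57.51 = 19.575.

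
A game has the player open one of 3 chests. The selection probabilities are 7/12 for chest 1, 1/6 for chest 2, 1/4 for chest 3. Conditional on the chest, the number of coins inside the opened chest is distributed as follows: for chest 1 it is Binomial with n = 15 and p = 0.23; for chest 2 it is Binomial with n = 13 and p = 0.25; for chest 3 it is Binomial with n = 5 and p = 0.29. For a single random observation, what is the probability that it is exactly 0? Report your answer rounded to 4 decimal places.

Conditional on each chest, P(X = 0): 1: 0.0198317; 2: 0.0237573; 3: 0.180423.
By total probability, P(X = 0) = 0.583333·0.0198317 + 0.166667·0.0237573 + 0.25·0.180423 = 0.0606338.

0.0606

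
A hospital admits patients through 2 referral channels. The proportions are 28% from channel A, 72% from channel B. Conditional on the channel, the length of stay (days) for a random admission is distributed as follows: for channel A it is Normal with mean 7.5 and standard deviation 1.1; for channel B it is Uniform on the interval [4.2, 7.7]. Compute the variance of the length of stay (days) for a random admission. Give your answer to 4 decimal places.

1.5581

Per component, A: μ=7.5, E[X²]=57.46; B: μ=5.95, E[X²]=36.4233.
E[X] = 0.28·7.5 + 0.72·5.95 = 6.384.
E[X²] = 0.28·57.46 + 0.72·36.4233 = 42.3136.
Var(X) = E[X²] − (E[X])² = 42.3136 − 40.7555 = 1.55814.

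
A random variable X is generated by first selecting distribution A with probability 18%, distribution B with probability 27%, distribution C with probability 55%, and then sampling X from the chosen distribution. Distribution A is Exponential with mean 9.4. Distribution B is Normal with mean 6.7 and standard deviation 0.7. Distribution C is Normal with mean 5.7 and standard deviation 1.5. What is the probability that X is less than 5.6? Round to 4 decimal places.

Conditional on each component, P(X < 5.6): A: 0.448848; B: 0.0580416; C: 0.473424.
By total probability, P(X < 5.6) = 0.18·0.448848 + 0.27·0.0580416 + 0.55·0.473424 = 0.356847.

0.3568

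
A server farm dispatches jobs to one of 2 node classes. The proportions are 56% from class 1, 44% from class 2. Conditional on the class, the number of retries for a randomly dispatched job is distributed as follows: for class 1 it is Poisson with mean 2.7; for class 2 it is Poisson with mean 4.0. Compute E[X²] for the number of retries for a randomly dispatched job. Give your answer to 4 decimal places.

14.3944

For each component E[X²] = Var + (mean)², giving 1: 9.99; 2: 20.
Overall E[X²] = 0.56·9.99 + 0.44·20 = 14.3944.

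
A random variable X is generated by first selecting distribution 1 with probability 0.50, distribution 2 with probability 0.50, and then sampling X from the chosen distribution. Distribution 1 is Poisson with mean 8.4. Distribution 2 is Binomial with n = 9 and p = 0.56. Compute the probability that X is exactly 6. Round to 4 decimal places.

0.1652

Conditional on each component, P(X = 6): 1: 0.109716; 2: 0.220681.
By total probability, P(X = 6) = 0.5·0.109716 + 0.5·0.220681 = 0.165199.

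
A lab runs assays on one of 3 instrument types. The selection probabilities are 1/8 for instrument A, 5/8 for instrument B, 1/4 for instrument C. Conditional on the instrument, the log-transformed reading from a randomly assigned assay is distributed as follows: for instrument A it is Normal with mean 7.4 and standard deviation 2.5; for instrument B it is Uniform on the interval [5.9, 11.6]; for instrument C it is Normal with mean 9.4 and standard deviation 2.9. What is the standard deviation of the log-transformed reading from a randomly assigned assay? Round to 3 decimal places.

2.216

Per component, A: μ=7.4, E[X²]=61.01; B: μ=8.75, E[X²]=79.27; C: μ=9.4, E[X²]=96.77.
E[X] = 0.125·7.4 + 0.625·8.75 + 0.25·9.4 = 8.74375.
E[X²] = 0.125·61.01 + 0.625·79.27 + 0.25·96.77 = 81.3625.
Var(X) = E[X²] − (E[X])² = 81.3625 − 76.4532 = 4.90934.
SD(X) = √4.90934 = 2.2157.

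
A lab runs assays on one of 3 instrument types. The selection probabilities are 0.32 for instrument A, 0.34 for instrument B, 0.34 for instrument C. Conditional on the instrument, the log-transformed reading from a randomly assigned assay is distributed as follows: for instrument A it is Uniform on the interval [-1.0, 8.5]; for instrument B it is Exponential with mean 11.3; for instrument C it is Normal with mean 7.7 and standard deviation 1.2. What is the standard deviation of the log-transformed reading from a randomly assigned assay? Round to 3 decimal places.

7.464

Per component, A: μ=3.75, E[X²]=21.5833; B: μ=11.3, E[X²]=255.38; C: μ=7.7, E[X²]=60.73.
E[X] = 0.32·3.75 + 0.34·11.3 + 0.34·7.7 = 7.66.
E[X²] = 0.32·21.5833 + 0.34·255.38 + 0.34·60.73 = 114.384.
Var(X) = E[X²] − (E[X])² = 114.384 − 58.6756 = 55.7085.
SD(X) = √55.7085 = 7.46381.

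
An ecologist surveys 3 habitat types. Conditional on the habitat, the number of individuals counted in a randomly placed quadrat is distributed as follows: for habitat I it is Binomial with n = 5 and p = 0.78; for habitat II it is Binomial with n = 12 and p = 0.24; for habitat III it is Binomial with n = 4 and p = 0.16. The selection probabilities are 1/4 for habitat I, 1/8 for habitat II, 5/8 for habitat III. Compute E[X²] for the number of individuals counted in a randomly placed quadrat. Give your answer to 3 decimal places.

5.919

For each component E[X²] = Var + (mean)², giving I: 16.068; II: 10.4832; III: 0.9472.
Overall E[X²] = 0.25·16.068 + 0.125·10.4832 + 0.625·0.9472 = 5.9194.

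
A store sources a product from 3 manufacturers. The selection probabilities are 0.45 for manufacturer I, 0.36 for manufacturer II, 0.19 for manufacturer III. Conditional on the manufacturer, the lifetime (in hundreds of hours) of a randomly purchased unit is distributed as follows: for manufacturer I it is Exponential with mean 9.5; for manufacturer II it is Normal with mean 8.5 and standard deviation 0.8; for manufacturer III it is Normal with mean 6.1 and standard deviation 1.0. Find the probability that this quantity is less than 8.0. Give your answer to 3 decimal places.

0.536

Conditional on each manufacturer, P(X < 8.0): I: 0.569197; II: 0.265986; III: 0.971283.
By total probability, P(X < 8.0) = 0.45·0.569197 + 0.36·0.265986 + 0.19·0.971283 = 0.536437.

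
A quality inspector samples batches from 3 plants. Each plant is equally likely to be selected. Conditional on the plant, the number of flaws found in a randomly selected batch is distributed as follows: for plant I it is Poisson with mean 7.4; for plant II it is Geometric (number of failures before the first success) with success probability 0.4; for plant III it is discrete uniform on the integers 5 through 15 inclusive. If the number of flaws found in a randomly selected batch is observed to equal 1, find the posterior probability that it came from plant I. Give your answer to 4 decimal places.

0.0185

Likelihoods P(X=1 | ·): I: 0.00452327; II: 0.24; III: 0.
Posterior ∝ prior × likelihood. Numerator for I: 0.333333·0.00452327 = 0.00150776.
Normalizing constant: 0.333333·0.00452327 + 0.333333·0.24 + 0.333333·0 = 0.0815078.
P(I | observation) = 0.00150776 / 0.0815078 = 0.0184983.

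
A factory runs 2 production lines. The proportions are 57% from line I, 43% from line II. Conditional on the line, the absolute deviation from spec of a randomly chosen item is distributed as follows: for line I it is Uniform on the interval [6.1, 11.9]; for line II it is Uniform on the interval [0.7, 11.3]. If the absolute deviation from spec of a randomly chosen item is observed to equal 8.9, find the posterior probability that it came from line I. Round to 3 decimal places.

Likelihoods f(8.9 | ·): I: 0.172414; II: 0.0943396.
Posterior ∝ prior × likelihood. Numerator for I: 0.57·0.172414 = 0.0982759.
Normalizing constant: 0.57·0.172414 + 0.43·0.0943396 = 0.138842.
P(I | observation) = 0.0982759 / 0.138842 = 0.707826.

0.708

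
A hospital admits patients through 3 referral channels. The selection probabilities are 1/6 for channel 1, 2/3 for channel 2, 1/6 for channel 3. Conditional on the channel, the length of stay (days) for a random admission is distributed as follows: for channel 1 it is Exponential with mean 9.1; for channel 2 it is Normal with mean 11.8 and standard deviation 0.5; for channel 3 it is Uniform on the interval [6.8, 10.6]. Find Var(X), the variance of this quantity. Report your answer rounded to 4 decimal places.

Per component, 1: μ=9.1, E[X²]=165.62; 2: μ=11.8, E[X²]=139.49; 3: μ=8.7, E[X²]=76.8933.
E[X] = 0.166667·9.1 + 0.666667·11.8 + 0.166667·8.7 = 10.8333.
E[X²] = 0.166667·165.62 + 0.666667·139.49 + 0.166667·76.8933 = 133.412.
Var(X) = E[X²] − (E[X])² = 133.412 − 117.361 = 16.0511.

16.0511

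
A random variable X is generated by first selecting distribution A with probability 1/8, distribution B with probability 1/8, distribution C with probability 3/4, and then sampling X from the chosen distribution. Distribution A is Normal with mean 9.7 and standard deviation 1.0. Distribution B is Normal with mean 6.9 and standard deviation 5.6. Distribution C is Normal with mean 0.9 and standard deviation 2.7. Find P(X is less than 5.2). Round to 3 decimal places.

0.756

Conditional on each component, P(X < 5.2): A: 3.39767e-06; B: 0.380727; C: 0.944374.
By total probability, P(X < 5.2) = 0.125·3.39767e-06 + 0.125·0.380727 + 0.75·0.944374 = 0.755872.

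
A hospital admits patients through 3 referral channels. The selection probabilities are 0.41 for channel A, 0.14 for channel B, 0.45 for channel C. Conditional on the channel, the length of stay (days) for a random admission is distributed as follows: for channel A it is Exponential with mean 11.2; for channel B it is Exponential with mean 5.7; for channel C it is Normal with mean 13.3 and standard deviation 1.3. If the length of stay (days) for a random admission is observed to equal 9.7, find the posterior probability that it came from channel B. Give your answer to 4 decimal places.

0.1959

Likelihoods f(9.7 | ·): A: 0.0375536; B: 0.0319936; C: 0.0066335.
Posterior ∝ prior × likelihood. Numerator for B: 0.14·0.0319936 = 0.0044791.
Normalizing constant: 0.41·0.0375536 + 0.14·0.0319936 + 0.45·0.0066335 = 0.0228612.
P(B | observation) = 0.0044791 / 0.0228612 = 0.195926.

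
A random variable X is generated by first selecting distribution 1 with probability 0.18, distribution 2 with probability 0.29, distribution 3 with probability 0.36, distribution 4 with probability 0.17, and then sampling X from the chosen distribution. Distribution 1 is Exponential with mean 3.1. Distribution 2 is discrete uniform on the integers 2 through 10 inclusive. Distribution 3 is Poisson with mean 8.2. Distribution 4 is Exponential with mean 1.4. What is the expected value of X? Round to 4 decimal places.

Component means — 1: 3.1; 2: 6; 3: 8.2; 4: 1.4.
E[X] = 0.18·3.1 + 0.29·6 + 0.36·8.2 + 0.17·1.4 = 5.488.

5.4880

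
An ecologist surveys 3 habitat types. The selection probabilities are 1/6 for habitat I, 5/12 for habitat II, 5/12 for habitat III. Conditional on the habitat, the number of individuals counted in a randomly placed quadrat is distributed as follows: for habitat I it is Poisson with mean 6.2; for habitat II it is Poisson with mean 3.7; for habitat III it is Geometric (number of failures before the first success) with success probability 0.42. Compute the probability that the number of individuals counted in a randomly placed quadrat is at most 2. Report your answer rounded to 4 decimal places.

Conditional on each habitat, P(X ≤ 2): I: 0.0536176; II: 0.285433; III: 0.804888.
By total probability, P(X ≤ 2) = 0.166667·0.0536176 + 0.416667·0.285433 + 0.416667·0.804888 = 0.463237.

0.4632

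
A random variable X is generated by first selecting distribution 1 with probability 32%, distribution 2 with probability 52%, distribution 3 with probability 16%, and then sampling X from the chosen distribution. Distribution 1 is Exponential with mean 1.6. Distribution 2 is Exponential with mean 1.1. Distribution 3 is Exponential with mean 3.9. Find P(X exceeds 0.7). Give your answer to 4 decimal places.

0.6155

Conditional on each component, P(X > 0.7): 1: 0.645649; 2: 0.529213; 3: 0.835699.
By total probability, P(X > 0.7) = 0.32·0.645649 + 0.52·0.529213 + 0.16·0.835699 = 0.61551.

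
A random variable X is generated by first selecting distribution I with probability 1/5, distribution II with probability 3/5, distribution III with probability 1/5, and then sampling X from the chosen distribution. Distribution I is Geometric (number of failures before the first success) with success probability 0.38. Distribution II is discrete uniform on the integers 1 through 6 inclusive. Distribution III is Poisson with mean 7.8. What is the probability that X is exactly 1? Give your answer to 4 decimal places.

0.1478

Conditional on each component, P(X = 1): I: 0.2356; II: 0.166667; III: 0.00319593.
By total probability, P(X = 1) = 0.2·0.2356 + 0.6·0.166667 + 0.2·0.00319593 = 0.147759.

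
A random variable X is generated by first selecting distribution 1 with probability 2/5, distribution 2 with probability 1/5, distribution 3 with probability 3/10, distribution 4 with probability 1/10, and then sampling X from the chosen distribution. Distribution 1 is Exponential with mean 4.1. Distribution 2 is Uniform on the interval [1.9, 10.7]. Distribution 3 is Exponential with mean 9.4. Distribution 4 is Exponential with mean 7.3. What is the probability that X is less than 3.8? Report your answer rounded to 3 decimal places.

Conditional on each component, P(X < 3.8): 1: 0.604193; 2: 0.215909; 3: 0.332526; 4: 0.405805.
By total probability, P(X < 3.8) = 0.4·0.604193 + 0.2·0.215909 + 0.3·0.332526 + 0.1·0.405805 = 0.425198.

0.425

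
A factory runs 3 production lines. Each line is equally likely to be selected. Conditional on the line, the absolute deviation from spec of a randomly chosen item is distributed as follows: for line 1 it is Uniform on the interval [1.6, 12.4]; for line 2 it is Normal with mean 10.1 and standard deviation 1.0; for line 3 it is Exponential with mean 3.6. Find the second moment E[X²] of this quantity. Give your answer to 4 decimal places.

62.5500

For each component E[X²] = Var + (mean)², giving 1: 58.72; 2: 103.01; 3: 25.92.
Overall E[X²] = 0.333333·58.72 + 0.333333·103.01 + 0.333333·25.92 = 62.55.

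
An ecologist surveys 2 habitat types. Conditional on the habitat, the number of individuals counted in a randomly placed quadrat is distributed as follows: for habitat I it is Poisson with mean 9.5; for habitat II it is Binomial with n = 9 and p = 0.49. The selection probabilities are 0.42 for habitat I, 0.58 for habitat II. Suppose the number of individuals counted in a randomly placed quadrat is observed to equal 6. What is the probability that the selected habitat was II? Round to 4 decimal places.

0.7359

Likelihoods P(X=6 | ·): I: 0.0764208; II: 0.154229.
Posterior ∝ prior × likelihood. Numerator for II: 0.58·0.154229 = 0.0894529.
Normalizing constant: 0.42·0.0764208 + 0.58·0.154229 = 0.12155.
P(II | observation) = 0.0894529 / 0.12155 = 0.735937.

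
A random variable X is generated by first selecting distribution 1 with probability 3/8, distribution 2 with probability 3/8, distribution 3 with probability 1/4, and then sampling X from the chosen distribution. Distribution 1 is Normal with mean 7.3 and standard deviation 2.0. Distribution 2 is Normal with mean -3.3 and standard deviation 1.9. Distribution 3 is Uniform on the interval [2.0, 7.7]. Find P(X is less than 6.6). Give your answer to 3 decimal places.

0.713

Conditional on each component, P(X < 6.6): 1: 0.363169; 2: 1; 3: 0.807018.
By total probability, P(X < 6.6) = 0.375·0.363169 + 0.375·1 + 0.25·0.807018 = 0.712943.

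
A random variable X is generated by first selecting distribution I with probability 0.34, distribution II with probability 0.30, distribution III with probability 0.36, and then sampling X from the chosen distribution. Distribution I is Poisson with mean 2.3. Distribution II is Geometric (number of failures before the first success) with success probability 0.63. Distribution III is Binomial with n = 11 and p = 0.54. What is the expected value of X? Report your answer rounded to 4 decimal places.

Component means — I: 2.3; II: 0.587302; III: 5.94.
E[X] = 0.34·2.3 + 0.3·0.587302 + 0.36·5.94 = 3.09659.

3.0966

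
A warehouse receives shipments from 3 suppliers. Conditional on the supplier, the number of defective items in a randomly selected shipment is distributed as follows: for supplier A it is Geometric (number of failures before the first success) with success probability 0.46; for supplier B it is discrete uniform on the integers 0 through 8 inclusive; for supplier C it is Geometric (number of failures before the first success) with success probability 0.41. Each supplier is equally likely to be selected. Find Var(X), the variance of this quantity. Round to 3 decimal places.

5.867

Per component, A: μ=1.17391, E[X²]=3.93006; B: μ=4, E[X²]=22.6667; C: μ=1.43902, E[X²]=5.58061.
E[X] = 0.333333·1.17391 + 0.333333·4 + 0.333333·1.43902 = 2.20431.
E[X²] = 0.333333·3.93006 + 0.333333·22.6667 + 0.333333·5.58061 = 10.7258.
Var(X) = E[X²] − (E[X])² = 10.7258 − 4.85899 = 5.86678.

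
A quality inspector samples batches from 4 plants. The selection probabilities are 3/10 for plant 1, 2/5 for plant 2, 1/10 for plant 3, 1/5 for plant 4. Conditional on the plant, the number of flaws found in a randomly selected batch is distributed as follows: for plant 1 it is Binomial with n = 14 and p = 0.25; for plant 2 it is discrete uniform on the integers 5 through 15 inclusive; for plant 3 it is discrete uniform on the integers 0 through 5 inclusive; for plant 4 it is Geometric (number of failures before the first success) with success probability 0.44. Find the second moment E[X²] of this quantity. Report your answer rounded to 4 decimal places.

For each component E[X²] = Var + (mean)², giving 1: 14.875; 2: 110; 3: 9.16667; 4: 4.5124.
Overall E[X²] = 0.3·14.875 + 0.4·110 + 0.1·9.16667 + 0.2·4.5124 = 50.2816.

50.2816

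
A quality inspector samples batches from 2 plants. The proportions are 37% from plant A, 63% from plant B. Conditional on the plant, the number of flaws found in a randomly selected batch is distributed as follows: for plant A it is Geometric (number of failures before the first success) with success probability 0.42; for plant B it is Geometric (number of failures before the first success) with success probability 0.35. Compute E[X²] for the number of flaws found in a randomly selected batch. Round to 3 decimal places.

7.438

For each component E[X²] = Var + (mean)², giving A: 5.19501; B: 8.7551.
Overall E[X²] = 0.37·5.19501 + 0.63·8.7551 = 7.43787.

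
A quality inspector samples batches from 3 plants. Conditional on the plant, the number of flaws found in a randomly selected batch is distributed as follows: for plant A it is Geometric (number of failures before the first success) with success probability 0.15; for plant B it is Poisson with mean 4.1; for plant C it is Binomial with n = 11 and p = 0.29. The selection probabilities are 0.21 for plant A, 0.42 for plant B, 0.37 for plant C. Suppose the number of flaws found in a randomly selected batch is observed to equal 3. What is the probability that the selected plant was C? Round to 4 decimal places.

Likelihoods P(X=3 | ·): A: 0.0921187; B: 0.190368; C: 0.259863.
Posterior ∝ prior × likelihood. Numerator for C: 0.37·0.259863 = 0.0961494.
Normalizing constant: 0.21·0.0921187 + 0.42·0.190368 + 0.37·0.259863 = 0.195449.
P(C | observation) = 0.0961494 / 0.195449 = 0.491942.

0.4919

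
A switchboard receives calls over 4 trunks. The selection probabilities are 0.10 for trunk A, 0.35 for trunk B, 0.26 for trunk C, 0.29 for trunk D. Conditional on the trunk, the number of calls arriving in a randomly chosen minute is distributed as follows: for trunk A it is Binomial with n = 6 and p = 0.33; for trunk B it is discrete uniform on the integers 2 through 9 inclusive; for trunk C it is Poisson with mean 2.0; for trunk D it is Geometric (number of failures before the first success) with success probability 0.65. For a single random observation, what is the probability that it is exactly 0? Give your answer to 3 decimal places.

0.233

Conditional on each trunk, P(X = 0): A: 0.0904584; B: 0; C: 0.135335; D: 0.65.
By total probability, P(X = 0) = 0.1·0.0904584 + 0.35·0 + 0.26·0.135335 + 0.29·0.65 = 0.232733.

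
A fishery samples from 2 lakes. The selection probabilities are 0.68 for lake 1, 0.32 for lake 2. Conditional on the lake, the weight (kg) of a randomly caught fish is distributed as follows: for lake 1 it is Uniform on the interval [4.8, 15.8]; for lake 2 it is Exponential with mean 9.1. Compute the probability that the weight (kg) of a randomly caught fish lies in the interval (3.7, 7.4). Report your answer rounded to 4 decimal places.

0.2319

Conditional on each lake, P(3.7 < X < 7.4): 1: 0.236364; 2: 0.222472.
By total probability, P(3.7 < X < 7.4) = 0.68·0.236364 + 0.32·0.222472 = 0.231918.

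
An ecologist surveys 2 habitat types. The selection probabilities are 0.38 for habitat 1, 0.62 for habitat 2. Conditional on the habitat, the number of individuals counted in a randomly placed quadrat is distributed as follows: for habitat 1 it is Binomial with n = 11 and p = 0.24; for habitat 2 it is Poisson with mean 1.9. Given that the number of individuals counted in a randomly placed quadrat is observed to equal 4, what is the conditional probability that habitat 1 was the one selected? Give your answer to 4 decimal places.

Likelihoods P(X=4 | ·): 1: 0.160344; 2: 0.0812164.
Posterior ∝ prior × likelihood. Numerator for 1: 0.38·0.160344 = 0.0609309.
Normalizing constant: 0.38·0.160344 + 0.62·0.0812164 = 0.111285.
P(1 | observation) = 0.0609309 / 0.111285 = 0.547521.

0.5475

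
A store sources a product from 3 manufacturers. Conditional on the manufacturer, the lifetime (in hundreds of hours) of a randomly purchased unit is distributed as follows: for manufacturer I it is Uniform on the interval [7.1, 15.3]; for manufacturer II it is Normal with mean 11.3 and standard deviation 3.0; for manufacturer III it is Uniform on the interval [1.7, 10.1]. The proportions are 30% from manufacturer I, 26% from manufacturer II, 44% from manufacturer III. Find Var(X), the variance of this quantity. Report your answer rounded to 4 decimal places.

Per component, I: μ=11.2, E[X²]=131.043; II: μ=11.3, E[X²]=136.69; III: μ=5.9, E[X²]=40.69.
E[X] = 0.3·11.2 + 0.26·11.3 + 0.44·5.9 = 8.894.
E[X²] = 0.3·131.043 + 0.26·136.69 + 0.44·40.69 = 92.756.
Var(X) = E[X²] − (E[X])² = 92.756 − 79.1032 = 13.6528.

13.6528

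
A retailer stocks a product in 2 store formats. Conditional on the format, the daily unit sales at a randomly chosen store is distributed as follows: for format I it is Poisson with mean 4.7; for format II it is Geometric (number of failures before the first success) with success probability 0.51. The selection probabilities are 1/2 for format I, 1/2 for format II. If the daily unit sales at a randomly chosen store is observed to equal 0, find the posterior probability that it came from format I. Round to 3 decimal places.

Likelihoods P(X=0 | ·): I: 0.00909528; II: 0.51.
Posterior ∝ prior × likelihood. Numerator for I: 0.5·0.00909528 = 0.00454764.
Normalizing constant: 0.5·0.00909528 + 0.5·0.51 = 0.259548.
P(I | observation) = 0.00454764 / 0.259548 = 0.0175214.

0.018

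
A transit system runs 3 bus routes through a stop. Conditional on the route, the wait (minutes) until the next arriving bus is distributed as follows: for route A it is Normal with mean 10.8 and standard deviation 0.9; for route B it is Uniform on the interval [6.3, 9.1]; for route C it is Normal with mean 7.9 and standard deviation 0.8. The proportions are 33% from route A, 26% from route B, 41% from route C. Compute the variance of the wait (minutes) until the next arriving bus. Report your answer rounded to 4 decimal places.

2.6662

Per component, A: μ=10.8, E[X²]=117.45; B: μ=7.7, E[X²]=59.9433; C: μ=7.9, E[X²]=63.05.
E[X] = 0.33·10.8 + 0.26·7.7 + 0.41·7.9 = 8.805.
E[X²] = 0.33·117.45 + 0.26·59.9433 + 0.41·63.05 = 80.1943.
Var(X) = E[X²] − (E[X])² = 80.1943 − 77.528 = 2.66624.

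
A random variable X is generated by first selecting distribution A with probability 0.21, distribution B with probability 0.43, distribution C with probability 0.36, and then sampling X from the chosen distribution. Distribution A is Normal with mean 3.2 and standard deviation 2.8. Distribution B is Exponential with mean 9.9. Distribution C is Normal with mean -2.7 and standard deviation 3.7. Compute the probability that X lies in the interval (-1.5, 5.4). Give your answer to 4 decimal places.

Conditional on each component, P(-1.5 < X < 5.4): A: 0.737365; B: 0.420422; C: 0.358555.
By total probability, P(-1.5 < X < 5.4) = 0.21·0.737365 + 0.43·0.420422 + 0.36·0.358555 = 0.464708.

0.4647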